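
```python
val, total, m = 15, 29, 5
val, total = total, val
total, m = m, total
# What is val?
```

Trace:
`val, total, m = 15, 29, 5` → val = 15; total = 29; m = 5
`val, total = total, val` → val = 29; total = 15
`total, m = m, total` → total = 5; m = 15
So val = 29

Answer: 29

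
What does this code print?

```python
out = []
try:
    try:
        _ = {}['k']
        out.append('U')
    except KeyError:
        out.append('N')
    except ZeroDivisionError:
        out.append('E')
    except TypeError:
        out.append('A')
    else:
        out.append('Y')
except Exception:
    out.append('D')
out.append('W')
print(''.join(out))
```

Execution trace: 'N' (inner except KeyError) → 'W' (after the try/except). Output: NW

Answer: NW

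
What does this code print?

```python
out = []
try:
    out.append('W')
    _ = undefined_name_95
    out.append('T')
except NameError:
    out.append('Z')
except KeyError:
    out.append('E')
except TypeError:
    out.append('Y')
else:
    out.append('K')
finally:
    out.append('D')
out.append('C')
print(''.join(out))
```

Execution trace: 'W' (try body) → 'Z' (except NameError) → 'D' (finally) → 'C' (after the try/except). Output: WZDC

Answer: WZDC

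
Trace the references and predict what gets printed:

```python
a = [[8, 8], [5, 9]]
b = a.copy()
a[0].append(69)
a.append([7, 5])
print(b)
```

Key concept: shallow copy with nested lists.
Step by step:
`a = [[8, 8], [5, 9]]` → a = [[8, 8], [5, 9]]
`b = a.copy()` → b = [[8, 8], [5, 9]]
`a[0].append(69)` → a = [[8, 8, 69], [5, 9]]; b = [[8, 8, 69], [5, 9]]
`a.append([7, 5])` → a = [[8, 8, 69], [5, 9], [7, 5]]
`print(b)` → prints [[8, 8, 69], [5, 9]]

Answer: [[8, 8, 69], [5, 9]]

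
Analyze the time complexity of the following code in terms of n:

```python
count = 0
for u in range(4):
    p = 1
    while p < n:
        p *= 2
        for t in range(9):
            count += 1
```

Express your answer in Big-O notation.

Each loop level contributes: 1 × log n × 1. Multiplying the contributions gives O(log n).

Answer: O(log n)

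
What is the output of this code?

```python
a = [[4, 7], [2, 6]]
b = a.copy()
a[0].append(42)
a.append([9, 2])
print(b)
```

Key concept: shallow copy with nested lists.
Step by step:
`a = [[4, 7], [2, 6]]` → a = [[4, 7], [2, 6]]
`b = a.copy()` → b = [[4, 7], [2, 6]]
`a[0].append(42)` → a = [[4, 7, 42], [2, 6]]; b = [[4, 7, 42], [2, 6]]
`a.append([9, 2])` → a = [[4, 7, 42], [2, 6], [9, 2]]
`print(b)` → prints [[4, 7, 42], [2, 6]]

Answer: [[4, 7, 42], [2, 6]]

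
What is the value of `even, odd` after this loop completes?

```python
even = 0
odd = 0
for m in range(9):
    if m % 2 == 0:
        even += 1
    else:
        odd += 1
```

Count evens and odds in range(9)
`even, odd` takes the values: (0, 0) → (1, 0) → (1, 1) → (2, 1) → (2, 2) → (3, 2) → (3, 3) → (4, 3) → (4, 4) → (5, 4)

Answer: 5, 4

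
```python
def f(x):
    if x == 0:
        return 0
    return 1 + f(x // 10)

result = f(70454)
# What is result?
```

Count of digits of 70454: 5

Answer: 5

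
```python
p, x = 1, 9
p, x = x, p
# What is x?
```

Trace:
`p, x = 1, 9` → p = 1; x = 9
`p, x = x, p` → p = 9; x = 1
So x = 1

Answer: 1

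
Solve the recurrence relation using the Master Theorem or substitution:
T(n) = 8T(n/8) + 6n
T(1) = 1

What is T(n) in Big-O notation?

By Master Theorem: a=8, b=8, f(n)=6n. Since log_8(8) = 1 and f(n) = Θ(n^1), Case 2 applies. T(n) = O(n log n).

Answer: O(n log n)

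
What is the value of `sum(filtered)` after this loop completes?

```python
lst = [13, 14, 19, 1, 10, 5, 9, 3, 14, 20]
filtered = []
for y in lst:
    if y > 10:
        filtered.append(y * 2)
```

Sum of doubled values > 10
`filtered` takes the values: [] → [26] → [26, 28] → [26, 28, 38] → [26, 28, 38, 28] → [26, 28, 38, 28, 40]
So `sum(filtered)` = 160

Answer: 160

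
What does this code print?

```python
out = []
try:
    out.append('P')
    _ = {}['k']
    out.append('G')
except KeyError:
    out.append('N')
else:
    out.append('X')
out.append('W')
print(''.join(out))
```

Execution trace: 'P' (try body) → 'N' (except KeyError) → 'W' (after the try/except). Output: PNW

Answer: PNW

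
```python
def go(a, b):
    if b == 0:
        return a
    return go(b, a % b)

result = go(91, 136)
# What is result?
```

go(91, 136) -> go(136, 91) -> go(91, 45) -> go(45, 1) -> go(1, 0) -> 1

Answer: 1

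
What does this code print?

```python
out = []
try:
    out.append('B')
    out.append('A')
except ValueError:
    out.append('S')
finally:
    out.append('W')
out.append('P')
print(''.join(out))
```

Execution trace: 'B' (try body) → 'A' (try body, no exception) → 'W' (finally) → 'P' (after the try/except). Output: BAWP

Answer: BAWP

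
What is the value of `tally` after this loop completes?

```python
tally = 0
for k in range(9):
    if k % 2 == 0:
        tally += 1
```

Count numbers divisible by 2 in range(9)
`tally` takes the values: 0 → 1 → 2 → 3 → 4 → 5

Answer: 5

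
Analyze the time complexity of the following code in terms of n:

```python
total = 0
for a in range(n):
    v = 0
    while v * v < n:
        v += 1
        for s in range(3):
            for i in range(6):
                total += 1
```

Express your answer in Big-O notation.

Each loop level contributes: n × √n × 1 × 1. Multiplying the contributions gives O(n√n).

Answer: O(n√n)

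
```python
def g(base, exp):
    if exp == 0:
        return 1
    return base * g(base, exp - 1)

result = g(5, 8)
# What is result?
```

g(5, 8) = 5 * 5 * 5 * 5 * 5 * 5 * 5 * 5 = 390625

Answer: 390625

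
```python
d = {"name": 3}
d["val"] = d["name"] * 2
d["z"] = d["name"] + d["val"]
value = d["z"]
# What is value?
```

Trace:
`d = {"name": 3}` → d = {'name': 3}
`d["val"] = d["name"] * 2` → d = {'name': 3, 'val': 6}
`d["z"] = d["name"] + d["val"]` → d = {'name': 3, 'val': 6, 'z': 9}
`value = d["z"]` → value = 9
So value = 9

Answer: 9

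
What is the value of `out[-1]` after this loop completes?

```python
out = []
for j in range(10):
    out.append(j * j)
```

Last element of squares 0 to 9
`out` takes the values: [] → [0] → [0, 1] → [0, 1, 4] → [0, 1, 4, 9] → [0, 1, 4, 9, 16] → [0, 1, 4, 9, 16, 25] → [0, 1, 4, 9, 16, 25, 36] → [0, 1, 4, 9, 16, 25, 36, 49] → [0, 1, 4, 9, 16, 25, 36, 49, 64] → [0, 1, 4, 9, 16, 25, 36, 49, 64, 81]
So `out[-1]` = 81

Answer: 81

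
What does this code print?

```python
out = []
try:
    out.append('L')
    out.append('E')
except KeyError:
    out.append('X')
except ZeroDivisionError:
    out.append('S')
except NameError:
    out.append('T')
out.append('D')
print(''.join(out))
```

Execution trace: 'L' (try body) → 'E' (try body, no exception) → 'D' (after the try/except). Output: LED

Answer: LED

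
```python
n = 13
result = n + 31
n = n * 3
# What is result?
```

Trace:
`n = 13` → n = 13
`result = n + 31` → result = 44
`n = n * 3` → n = 39
So result = 44

Answer: 44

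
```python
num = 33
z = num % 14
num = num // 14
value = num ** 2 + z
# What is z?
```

Trace:
`num = 33` → num = 33
`z = num % 14` → z = 5
`num = num // 14` → num = 2
`value = num ** 2 + z` → value = 9
So z = 5

Answer: 5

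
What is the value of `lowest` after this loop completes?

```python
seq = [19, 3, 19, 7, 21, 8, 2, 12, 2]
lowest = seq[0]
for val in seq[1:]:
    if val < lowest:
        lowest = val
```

Minimum of [19, 3, 19, 7, 21, 8, 2, 12, 2]
`lowest` takes the values: 19 → 3 → 2

Answer: 2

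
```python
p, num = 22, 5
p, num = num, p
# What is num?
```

Trace:
`p, num = 22, 5` → p = 22; num = 5
`p, num = num, p` → p = 5; num = 22
So num = 22

Answer: 22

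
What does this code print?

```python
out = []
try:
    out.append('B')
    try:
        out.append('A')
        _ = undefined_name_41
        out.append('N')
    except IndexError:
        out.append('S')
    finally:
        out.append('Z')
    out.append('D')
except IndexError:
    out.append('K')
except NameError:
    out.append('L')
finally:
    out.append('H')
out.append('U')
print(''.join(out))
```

Execution trace: 'B' (try body) → 'A' (inner try body) → 'Z' (inner finally) → 'L' (except NameError) → 'H' (finally) → 'U' (after the try/except). Output: BAZLHU

Answer: BAZLHU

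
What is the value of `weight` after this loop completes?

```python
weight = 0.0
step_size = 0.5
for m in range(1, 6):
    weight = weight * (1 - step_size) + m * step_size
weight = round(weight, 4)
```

Moving average with lr=0.5
`weight` takes the values: 0.0 → 0.5 → 1.25 → 2.125 → 3.0625 → 4.03125 → 4.0312

Answer: 4.0312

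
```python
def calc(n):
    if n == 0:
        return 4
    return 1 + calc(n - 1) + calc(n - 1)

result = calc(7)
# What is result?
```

calc(n) = 1 + 2·calc(n-1), calc(0)=4. Closed form: (4+1)·2^7 - 1 = 639.

Answer: 639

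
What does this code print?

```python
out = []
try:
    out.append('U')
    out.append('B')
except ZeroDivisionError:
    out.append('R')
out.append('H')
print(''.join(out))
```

Execution trace: 'U' (try body) → 'B' (try body, no exception) → 'H' (after the try/except). Output: UBH

Answer: UBH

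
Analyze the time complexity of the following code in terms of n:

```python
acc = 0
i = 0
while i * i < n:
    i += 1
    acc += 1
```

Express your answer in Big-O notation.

Each loop level contributes: √n. Multiplying the contributions gives O(√n).

Answer: O(√n)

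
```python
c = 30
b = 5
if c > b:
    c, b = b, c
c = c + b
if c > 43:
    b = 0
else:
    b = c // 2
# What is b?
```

Trace:
`c = 30` → c = 30
`b = 5` → b = 5
`if c > b: ...` → c > b is True → c = 5; b = 30
`c = c + b` → c = 35
`if c > 43: ...` → c > 43 is False, take else branch → b = 17
So b = 17

Answer: 17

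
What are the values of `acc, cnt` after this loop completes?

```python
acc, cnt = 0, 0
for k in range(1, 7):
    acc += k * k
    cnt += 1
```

Sum of squares and count
`acc, cnt` takes the values: (0, 0) → (1, 0) → (1, 1) → (5, 1) → (5, 2) → (14, 2) → (14, 3) → (30, 3) → (30, 4) → (55, 4) → (55, 5) → (91, 5) → (91, 6)

Answer: 91, 6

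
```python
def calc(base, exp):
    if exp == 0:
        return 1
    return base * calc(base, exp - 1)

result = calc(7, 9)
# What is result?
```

calc(7, 9) = 7 * 7 * 7 * 7 * 7 * 7 * 7 * 7 * 7 = 40353607

Answer: 40353607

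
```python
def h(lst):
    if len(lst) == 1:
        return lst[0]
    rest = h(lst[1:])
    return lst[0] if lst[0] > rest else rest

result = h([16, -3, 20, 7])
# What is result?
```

Recursive max over [16, -3, 20, 7] = 20

Answer: 20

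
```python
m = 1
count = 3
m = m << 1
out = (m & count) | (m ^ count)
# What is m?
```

Trace:
`m = 1` → m = 1
`count = 3` → count = 3
`m = m << 1` → m = 2
`out = (m & count) | (m ^ count)` → out = 3
So m = 2

Answer: 2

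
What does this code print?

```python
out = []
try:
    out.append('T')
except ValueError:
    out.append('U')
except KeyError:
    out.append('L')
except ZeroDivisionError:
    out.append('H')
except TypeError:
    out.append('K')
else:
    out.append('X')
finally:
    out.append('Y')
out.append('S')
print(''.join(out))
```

Execution trace: 'T' (try body, no exception) → 'X' (else) → 'Y' (finally) → 'S' (after the try/except). Output: TXYS

Answer: TXYS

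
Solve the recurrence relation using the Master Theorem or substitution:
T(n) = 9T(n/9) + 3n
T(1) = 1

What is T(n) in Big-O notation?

By Master Theorem: a=9, b=9, f(n)=3n. Since log_9(9) = 1 and f(n) = Θ(n^1), Case 2 applies. T(n) = O(n log n).

Answer: O(n log n)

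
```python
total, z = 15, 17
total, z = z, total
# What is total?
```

Trace:
`total, z = 15, 17` → total = 15; z = 17
`total, z = z, total` → total = 17; z = 15
So total = 17

Answer: 17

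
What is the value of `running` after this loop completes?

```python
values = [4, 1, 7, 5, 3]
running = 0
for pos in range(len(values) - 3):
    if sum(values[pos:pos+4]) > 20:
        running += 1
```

Count windows with sum > 20
`running` takes the values: 0

Answer: 0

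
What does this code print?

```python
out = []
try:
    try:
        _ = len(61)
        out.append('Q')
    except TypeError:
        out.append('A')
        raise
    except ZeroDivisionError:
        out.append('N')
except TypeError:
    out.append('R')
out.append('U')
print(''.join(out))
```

Execution trace: 'A' (except TypeError) → 'R' (outer except TypeError) → 'U' (after the try/except). Output: ARU

Answer: ARU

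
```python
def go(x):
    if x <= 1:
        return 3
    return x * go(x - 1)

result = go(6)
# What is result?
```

go(6) = 6 * 5 * 4 * 3 * 2 * 3 = 2160

Answer: 2160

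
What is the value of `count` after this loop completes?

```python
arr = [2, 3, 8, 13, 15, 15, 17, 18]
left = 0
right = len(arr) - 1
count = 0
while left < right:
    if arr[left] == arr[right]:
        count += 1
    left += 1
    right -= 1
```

Count matching pairs from ends
`count` takes the values: 0

Answer: 0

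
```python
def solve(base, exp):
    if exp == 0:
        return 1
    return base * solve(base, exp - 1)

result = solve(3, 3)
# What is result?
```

solve(3, 3) = 3 * 3 * 3 = 27

Answer: 27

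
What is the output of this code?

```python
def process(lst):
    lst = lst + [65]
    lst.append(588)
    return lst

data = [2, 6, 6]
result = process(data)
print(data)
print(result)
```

Key concept: rebinding parameter vs mutation.
Step by step:
`data = [2, 6, 6]` → data = [2, 6, 6]
`result = process(data)` → result = [2, 6, 6, 65, 588]
`print(data)` → prints [2, 6, 6]
`print(result)` → prints [2, 6, 6, 65, 588]

Answer:
[2, 6, 6]
[2, 6, 6, 65, 588]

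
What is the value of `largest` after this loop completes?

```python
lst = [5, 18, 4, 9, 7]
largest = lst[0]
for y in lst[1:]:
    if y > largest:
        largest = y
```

Maximum of [5, 18, 4, 9, 7]
`largest` takes the values: 5 → 18

Answer: 18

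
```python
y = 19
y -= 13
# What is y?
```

Trace:
`y = 19` → y = 19
`y -= 13` → y = 6
So y = 6

Answer: 6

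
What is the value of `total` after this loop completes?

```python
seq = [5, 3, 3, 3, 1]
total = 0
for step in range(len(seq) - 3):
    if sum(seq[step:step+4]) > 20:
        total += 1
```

Count windows with sum > 20
`total` takes the values: 0

Answer: 0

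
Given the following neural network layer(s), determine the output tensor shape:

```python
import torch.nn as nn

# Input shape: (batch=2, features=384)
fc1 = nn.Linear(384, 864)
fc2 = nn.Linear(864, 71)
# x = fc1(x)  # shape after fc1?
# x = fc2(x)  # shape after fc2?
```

Input: (2, 384) -> after fc1: (2, 864) -> Output: (2, 71)

Answer: (2, 71)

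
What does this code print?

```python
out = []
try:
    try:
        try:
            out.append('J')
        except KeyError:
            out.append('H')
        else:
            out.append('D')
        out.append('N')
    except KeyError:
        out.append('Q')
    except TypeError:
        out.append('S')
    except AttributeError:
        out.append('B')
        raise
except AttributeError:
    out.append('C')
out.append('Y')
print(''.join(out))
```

Execution trace: 'J' (inner try body, no exception) → 'D' (inner else) → 'N' (try body, no exception) → 'Y' (after the try/except). Output: JDNY

Answer: JDNY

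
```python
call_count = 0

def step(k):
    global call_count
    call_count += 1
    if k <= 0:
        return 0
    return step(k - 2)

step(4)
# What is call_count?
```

Linear recursion stepping by 2: 3 calls from k=4 down to ≤0.

Answer: 3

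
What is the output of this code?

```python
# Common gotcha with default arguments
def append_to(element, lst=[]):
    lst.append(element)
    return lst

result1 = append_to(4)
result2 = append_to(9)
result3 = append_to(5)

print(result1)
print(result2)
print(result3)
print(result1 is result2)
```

Key concept: mutable default argument gotcha.
Step by step:
`result1 = append_to(4)` → result1 = [4]
`result2 = append_to(9)` → result1 = [4, 9] (same object as result2); result2 = [4, 9] (same object as result1)
`result3 = append_to(5)` → result1 = [4, 9, 5] (same object as result2, result3); result2 = [4, 9, 5] (same object as result1, result3); result3 = [4, 9, 5] (same object as result1, result2)
`print(result1)` → prints [4, 9, 5]
`print(result2)` → prints [4, 9, 5]
`print(result3)` → prints [4, 9, 5]
`print(result1 is result2)` → prints True

Answer:
[4, 9, 5]
[4, 9, 5]
[4, 9, 5]
True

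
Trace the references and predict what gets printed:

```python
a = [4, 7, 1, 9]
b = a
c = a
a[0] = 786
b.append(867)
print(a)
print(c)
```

Key concept: multiple aliases.
Step by step:
`a = [4, 7, 1, 9]` → a = [4, 7, 1, 9]
`b = a` → b = [4, 7, 1, 9] (same object as a)
`c = a` → c = [4, 7, 1, 9] (same object as a, b)
`a[0] = 786` → a = [786, 7, 1, 9] (same object as b, c); b = [786, 7, 1, 9] (same object as a, c); c = [786, 7, 1, 9] (same object as a, b)
`b.append(867)` → a = [786, 7, 1, 9, 867] (same object as b, c); b = [786, 7, 1, 9, 867] (same object as a, c); c = [786, 7, 1, 9, 867] (same object as a, b)
`print(a)` → prints [786, 7, 1, 9, 867]
`print(c)` → prints [786, 7, 1, 9, 867]

Answer:
[786, 7, 1, 9, 867]
[786, 7, 1, 9, 867]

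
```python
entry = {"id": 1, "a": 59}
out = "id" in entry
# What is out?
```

Trace:
`entry = {"id": 1, "a": 59}` → entry = {'id': 1, 'a': 59}
`out = "id" in entry` → out = True
So out = True

Answer: True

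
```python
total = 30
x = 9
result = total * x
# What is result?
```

Trace:
`total = 30` → total = 30
`x = 9` → x = 9
`result = total * x` → result = 270
So result = 270

Answer: 270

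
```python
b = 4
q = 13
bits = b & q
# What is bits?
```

Trace:
`b = 4` → b = 4
`q = 13` → q = 13
`bits = b & q` → bits = 4
So bits = 4

Answer: 4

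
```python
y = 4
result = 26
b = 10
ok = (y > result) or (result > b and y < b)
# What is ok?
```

Trace:
`y = 4` → y = 4
`result = 26` → result = 26
`b = 10` → b = 10
`ok = (y > result) or (result > b and y < b)` → ok = True
So ok = True

Answer: True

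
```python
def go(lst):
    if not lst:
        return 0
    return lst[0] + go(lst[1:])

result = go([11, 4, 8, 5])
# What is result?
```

11 + 4 + 8 + 5 + 0 = 28

Answer: 28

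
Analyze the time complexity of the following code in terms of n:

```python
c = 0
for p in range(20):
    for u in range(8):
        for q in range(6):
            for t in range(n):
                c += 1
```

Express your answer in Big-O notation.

Each loop level contributes: 1 × 1 × 1 × n. Multiplying the contributions gives O(n).

Answer: O(n)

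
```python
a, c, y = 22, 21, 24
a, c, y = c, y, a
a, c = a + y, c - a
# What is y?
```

Trace:
`a, c, y = 22, 21, 24` → a = 22; c = 21; y = 24
`a, c, y = c, y, a` → a = 21; c = 24; y = 22
`a, c = a + y, c - a` → a = 43; c = 3
So y = 22

Answer: 22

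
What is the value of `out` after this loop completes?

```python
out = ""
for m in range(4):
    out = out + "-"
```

Repeat '-' 4 times
`out` takes the values: "" → "-" → "--" → "---" → "----"

Answer: "----"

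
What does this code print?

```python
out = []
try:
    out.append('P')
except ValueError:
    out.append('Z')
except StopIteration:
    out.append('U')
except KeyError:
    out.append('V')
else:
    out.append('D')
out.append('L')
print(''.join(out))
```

Execution trace: 'P' (try body, no exception) → 'D' (else) → 'L' (after the try/except). Output: PDL

Answer: PDL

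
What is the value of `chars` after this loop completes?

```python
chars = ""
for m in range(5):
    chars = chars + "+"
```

Repeat '+' 5 times
`chars` takes the values: "" → "+" → "++" → "+++" → "++++" → "+++++"

Answer: "+++++"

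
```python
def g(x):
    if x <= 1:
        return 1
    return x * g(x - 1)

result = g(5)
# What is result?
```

g(5) = 5 * 4 * 3 * 2 * 1 = 120

Answer: 120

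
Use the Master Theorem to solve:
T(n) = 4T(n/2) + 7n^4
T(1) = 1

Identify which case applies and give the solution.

a=4, b=2, f(n)=7n^4. log_2(4) = 2. Since c=4 > 2 and the regularity condition holds (4(n/2)^4 = (4/2^4)n^4 with 4/2^4 < 1), Case 3 applies: T(n) = Θ(f(n)) = O(n^4).

Answer: O(n^4) - Case 3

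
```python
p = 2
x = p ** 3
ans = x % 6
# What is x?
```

Trace:
`p = 2` → p = 2
`x = p ** 3` → x = 8
`ans = x % 6` → ans = 2
So x = 8

Answer: 8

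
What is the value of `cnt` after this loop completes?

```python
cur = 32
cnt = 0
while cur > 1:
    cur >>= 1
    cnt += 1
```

Count right shifts until 1
`cnt` takes the values: 0 → 1 → 2 → 3 → 4 → 5

Answer: 5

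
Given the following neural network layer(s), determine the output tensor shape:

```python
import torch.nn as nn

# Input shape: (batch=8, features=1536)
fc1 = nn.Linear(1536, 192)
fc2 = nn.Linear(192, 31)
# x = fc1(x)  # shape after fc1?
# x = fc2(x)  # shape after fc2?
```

Input: (8, 1536) -> after fc1: (8, 192) -> Output: (8, 31)

Answer: (8, 31)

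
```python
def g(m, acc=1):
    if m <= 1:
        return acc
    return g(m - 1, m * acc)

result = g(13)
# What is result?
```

Accumulator trace (n, acc): (13, 1) -> (12, 13) -> (11, 156) -> (10, 1716) -> (9, 17160) -> (8, 154440) -> (7, 1235520) -> (6, 8648640) -> (5, 51891840) -> (4, 259459200) -> (3, 1037836800) -> (2, 3113510400) -> (1, 6227020800) -> return 6227020800

Answer: 6227020800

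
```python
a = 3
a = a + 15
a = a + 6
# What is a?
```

Trace:
`a = 3` → a = 3
`a = a + 15` → a = 18
`a = a + 6` → a = 24
So a = 24

Answer: 24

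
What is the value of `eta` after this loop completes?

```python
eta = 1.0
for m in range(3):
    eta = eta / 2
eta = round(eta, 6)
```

Halving LR 3 times: 1 / 2^3
`eta` takes the values: 1.0 → 0.5 → 0.25 → 0.125

Answer: 0.125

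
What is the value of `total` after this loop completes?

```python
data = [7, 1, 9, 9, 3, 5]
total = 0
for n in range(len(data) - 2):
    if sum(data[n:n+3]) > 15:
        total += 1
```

Count windows with sum > 15
`total` takes the values: 0 → 1 → 2 → 3 → 4

Answer: 4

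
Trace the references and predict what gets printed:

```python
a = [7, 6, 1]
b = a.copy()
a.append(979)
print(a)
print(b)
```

Key concept: list.copy() creates independent copy.
Step by step:
`a = [7, 6, 1]` → a = [7, 6, 1]
`b = a.copy()` → b = [7, 6, 1]
`a.append(979)` → a = [7, 6, 1, 979]
`print(a)` → prints [7, 6, 1, 979]
`print(b)` → prints [7, 6, 1]

Answer:
[7, 6, 1, 979]
[7, 6, 1]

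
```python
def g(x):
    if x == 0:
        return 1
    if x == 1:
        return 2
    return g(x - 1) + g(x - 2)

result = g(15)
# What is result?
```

Build up from base cases: g(0)=1, g(1)=2, g(2)=3, g(3)=5, g(4)=8, g(5)=13, g(6)=21, ..., g(15)=1597

Answer: 1597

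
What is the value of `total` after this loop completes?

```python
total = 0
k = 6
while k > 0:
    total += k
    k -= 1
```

Sum 6 down to 1
`total` takes the values: 0 → 6 → 11 → 15 → 18 → 20 → 21

Answer: 21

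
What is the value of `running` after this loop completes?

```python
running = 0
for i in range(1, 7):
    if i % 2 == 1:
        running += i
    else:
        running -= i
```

Add odd, subtract even
`running` takes the values: 0 → 1 → -1 → 2 → -2 → 3 → -3

Answer: -3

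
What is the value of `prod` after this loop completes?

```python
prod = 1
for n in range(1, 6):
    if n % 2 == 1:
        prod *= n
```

Product of odd numbers 1 to 5
`prod` takes the values: 1 → 3 → 15

Answer: 15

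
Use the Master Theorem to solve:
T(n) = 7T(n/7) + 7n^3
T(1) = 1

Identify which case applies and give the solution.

a=7, b=7, f(n)=7n^3. log_7(7) = 1. Since c=3 > 1 and the regularity condition holds (7(n/7)^3 = (7/7^3)n^3 with 7/7^3 < 1), Case 3 applies: T(n) = Θ(f(n)) = O(n^3).

Answer: O(n^3) - Case 3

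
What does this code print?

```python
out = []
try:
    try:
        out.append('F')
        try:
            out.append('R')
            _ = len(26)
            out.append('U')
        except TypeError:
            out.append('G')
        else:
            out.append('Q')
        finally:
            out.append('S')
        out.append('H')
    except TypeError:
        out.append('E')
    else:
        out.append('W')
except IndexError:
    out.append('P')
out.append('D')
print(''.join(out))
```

Execution trace: 'F' (try body) → 'R' (inner try body) → 'G' (inner except TypeError) → 'S' (inner finally) → 'H' (try body, no exception) → 'W' (else) → 'D' (after the try/except). Output: FRGSHWD

Answer: FRGSHWD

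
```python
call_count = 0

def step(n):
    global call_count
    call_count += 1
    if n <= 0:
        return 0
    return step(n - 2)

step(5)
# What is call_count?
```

Linear recursion stepping by 2: 4 calls from n=5 down to ≤0.

Answer: 4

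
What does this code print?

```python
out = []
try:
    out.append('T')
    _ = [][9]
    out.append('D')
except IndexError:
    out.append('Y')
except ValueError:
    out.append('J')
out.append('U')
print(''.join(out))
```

Execution trace: 'T' (try body) → 'Y' (except IndexError) → 'U' (after the try/except). Output: TYU

Answer: TYU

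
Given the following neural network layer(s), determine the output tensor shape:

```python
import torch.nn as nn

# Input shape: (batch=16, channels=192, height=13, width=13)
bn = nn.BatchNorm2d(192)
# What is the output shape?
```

Input: (16, 192, 13, 13) -> Output: (16, 192, 13, 13)

Answer: (16, 192, 13, 13)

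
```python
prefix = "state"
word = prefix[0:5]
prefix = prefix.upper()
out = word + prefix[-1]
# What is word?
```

Trace:
`prefix = "state"` → prefix = 'state'
`word = prefix[0:5]` → word = 'state'
`prefix = prefix.upper()` → prefix = 'STATE'
`out = word + prefix[-1]` → out = 'stateE'
So word = 'state'

Answer: 'state'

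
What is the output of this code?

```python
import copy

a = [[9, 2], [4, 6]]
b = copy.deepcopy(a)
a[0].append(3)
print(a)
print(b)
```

Key concept: deep copy is fully independent.
Step by step:
`a = [[9, 2], [4, 6]]` → a = [[9, 2], [4, 6]]
`b = copy.deepcopy(a)` → b = [[9, 2], [4, 6]]
`a[0].append(3)` → a = [[9, 2, 3], [4, 6]]
`print(a)` → prints [[9, 2, 3], [4, 6]]
`print(b)` → prints [[9, 2], [4, 6]]

Answer:
[[9, 2, 3], [4, 6]]
[[9, 2], [4, 6]]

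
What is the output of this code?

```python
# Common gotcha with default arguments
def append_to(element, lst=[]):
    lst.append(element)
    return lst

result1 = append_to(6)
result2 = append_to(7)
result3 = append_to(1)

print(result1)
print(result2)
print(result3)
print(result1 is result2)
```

Key concept: mutable default argument gotcha.
Step by step:
`result1 = append_to(6)` → result1 = [6]
`result2 = append_to(7)` → result1 = [6, 7] (same object as result2); result2 = [6, 7] (same object as result1)
`result3 = append_to(1)` → result1 = [6, 7, 1] (same object as result2, result3); result2 = [6, 7, 1] (same object as result1, result3); result3 = [6, 7, 1] (same object as result1, result2)
`print(result1)` → prints [6, 7, 1]
`print(result2)` → prints [6, 7, 1]
`print(result3)` → prints [6, 7, 1]
`print(result1 is result2)` → prints True

Answer:
[6, 7, 1]
[6, 7, 1]
[6, 7, 1]
True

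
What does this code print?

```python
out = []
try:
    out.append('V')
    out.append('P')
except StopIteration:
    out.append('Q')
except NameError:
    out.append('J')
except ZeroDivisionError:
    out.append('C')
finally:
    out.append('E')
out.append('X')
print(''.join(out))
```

Execution trace: 'V' (try body) → 'P' (try body, no exception) → 'E' (finally) → 'X' (after the try/except). Output: VPEX

Answer: VPEX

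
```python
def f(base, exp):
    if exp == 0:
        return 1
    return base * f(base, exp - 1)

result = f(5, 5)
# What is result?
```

f(5, 5) = 5 * 5 * 5 * 5 * 5 = 3125

Answer: 3125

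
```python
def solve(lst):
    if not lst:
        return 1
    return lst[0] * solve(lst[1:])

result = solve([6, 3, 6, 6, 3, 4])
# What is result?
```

Product over [6, 3, 6, 6, 3, 4] = 6 * 3 * 6 * 6 * 3 * 4 = 7776

Answer: 7776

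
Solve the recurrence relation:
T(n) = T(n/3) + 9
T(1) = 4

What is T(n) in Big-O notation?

Each step divides n by 3 and adds 9. After log_3(n) steps we reach T(1)=4. So T(n) = 9·log_3(n) + 4 = O(log n).

Answer: O(log n)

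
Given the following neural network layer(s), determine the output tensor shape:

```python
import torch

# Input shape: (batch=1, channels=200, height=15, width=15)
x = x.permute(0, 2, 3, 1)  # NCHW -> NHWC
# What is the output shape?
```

Input: (1, 200, 15, 15) -> Output: (1, 15, 15, 200)

Answer: (1, 15, 15, 200)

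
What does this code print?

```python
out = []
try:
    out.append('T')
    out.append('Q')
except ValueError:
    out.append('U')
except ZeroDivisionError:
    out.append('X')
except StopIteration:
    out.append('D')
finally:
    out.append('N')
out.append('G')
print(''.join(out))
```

Execution trace: 'T' (try body) → 'Q' (try body, no exception) → 'N' (finally) → 'G' (after the try/except). Output: TQNG

Answer: TQNG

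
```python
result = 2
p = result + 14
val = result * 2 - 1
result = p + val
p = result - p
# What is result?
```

Trace:
`result = 2` → result = 2
`p = result + 14` → p = 16
`val = result * 2 - 1` → val = 3
`result = p + val` → result = 19
`p = result - p` → p = 3
So result = 19

Answer: 19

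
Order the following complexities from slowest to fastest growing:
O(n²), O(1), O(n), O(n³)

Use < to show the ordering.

Ordered by growth rate: O(1) < O(n) < O(n²) < O(n³)

Answer: O(1) < O(n) < O(n²) < O(n³)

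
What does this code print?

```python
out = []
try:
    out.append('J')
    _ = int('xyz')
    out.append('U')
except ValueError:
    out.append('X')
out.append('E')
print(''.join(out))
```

Execution trace: 'J' (try body) → 'X' (except ValueError) → 'E' (after the try/except). Output: JXE

Answer: JXE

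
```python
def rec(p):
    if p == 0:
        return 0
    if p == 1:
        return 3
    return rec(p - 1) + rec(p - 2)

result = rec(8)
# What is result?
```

Build up from base cases: rec(0)=0, rec(1)=3, rec(2)=3, rec(3)=6, rec(4)=9, rec(5)=15, rec(6)=24, ..., rec(8)=63

Answer: 63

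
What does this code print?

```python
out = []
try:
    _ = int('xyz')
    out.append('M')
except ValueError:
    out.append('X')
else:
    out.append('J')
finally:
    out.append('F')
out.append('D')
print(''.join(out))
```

Execution trace: 'X' (except ValueError) → 'F' (finally) → 'D' (after the try/except). Output: XFD

Answer: XFD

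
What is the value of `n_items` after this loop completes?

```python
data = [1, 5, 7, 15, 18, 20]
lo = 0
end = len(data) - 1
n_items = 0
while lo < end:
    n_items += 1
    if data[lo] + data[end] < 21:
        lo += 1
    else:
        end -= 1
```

Steps to find pair summing to 21
`n_items` takes the values: 0 → 1 → 2 → 3 → 4 → 5

Answer: 5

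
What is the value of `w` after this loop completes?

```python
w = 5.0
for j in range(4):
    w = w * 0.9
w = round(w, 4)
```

Exponential decay: 5.0 * 0.9^4
`w` takes the values: 5.0 → 4.5 → 4.05 → 3.645 → 3.2805

Answer: 3.2805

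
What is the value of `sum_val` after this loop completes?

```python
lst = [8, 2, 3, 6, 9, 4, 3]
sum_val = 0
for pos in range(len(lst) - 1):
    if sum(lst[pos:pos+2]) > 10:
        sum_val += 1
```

Count windows with sum > 10
`sum_val` takes the values: 0 → 1 → 2

Answer: 2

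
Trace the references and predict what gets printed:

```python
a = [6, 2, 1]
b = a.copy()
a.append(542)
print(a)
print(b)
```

Key concept: list.copy() creates independent copy.
Step by step:
`a = [6, 2, 1]` → a = [6, 2, 1]
`b = a.copy()` → b = [6, 2, 1]
`a.append(542)` → a = [6, 2, 1, 542]
`print(a)` → prints [6, 2, 1, 542]
`print(b)` → prints [6, 2, 1]

Answer:
[6, 2, 1, 542]
[6, 2, 1]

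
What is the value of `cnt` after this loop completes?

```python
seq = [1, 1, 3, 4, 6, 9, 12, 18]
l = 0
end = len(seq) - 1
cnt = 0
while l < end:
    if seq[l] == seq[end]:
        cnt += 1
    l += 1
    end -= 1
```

Count matching pairs from ends
`cnt` takes the values: 0

Answer: 0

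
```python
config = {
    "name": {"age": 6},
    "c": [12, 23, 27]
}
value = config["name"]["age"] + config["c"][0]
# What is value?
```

Trace:
`config = { ...` → config = {'name': {'age': 6}, 'c': [12, 23, 27]}
`value = config["name"]["age"] + config["c"][0]` → value = 18
So value = 18

Answer: 18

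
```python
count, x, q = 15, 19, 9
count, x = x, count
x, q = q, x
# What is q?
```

Trace:
`count, x, q = 15, 19, 9` → count = 15; x = 19; q = 9
`count, x = x, count` → count = 19; x = 15
`x, q = q, x` → x = 9; q = 15
So q = 15

Answer: 15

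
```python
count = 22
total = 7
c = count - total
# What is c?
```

Trace:
`count = 22` → count = 22
`total = 7` → total = 7
`c = count - total` → c = 15
So c = 15

Answer: 15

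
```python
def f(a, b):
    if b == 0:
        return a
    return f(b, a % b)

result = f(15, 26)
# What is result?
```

f(15, 26) -> f(26, 15) -> f(15, 11) -> f(11, 4) -> f(4, 3) -> f(3, 1) -> f(1, 0) -> 1

Answer: 1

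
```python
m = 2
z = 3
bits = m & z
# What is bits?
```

Trace:
`m = 2` → m = 2
`z = 3` → z = 3
`bits = m & z` → bits = 2
So bits = 2

Answer: 2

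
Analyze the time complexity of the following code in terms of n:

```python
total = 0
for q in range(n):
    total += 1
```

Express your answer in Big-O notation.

Each loop level contributes: n. Multiplying the contributions gives O(n).

Answer: O(n)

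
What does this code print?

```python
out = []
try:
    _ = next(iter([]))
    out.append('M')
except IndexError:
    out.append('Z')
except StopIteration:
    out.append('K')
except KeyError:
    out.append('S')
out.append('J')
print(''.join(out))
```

Execution trace: 'K' (except StopIteration) → 'J' (after the try/except). Output: KJ

Answer: KJ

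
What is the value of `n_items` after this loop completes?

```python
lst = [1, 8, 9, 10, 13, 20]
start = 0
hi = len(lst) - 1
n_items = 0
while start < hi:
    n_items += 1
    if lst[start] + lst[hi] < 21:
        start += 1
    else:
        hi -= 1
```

Steps to find pair summing to 21
`n_items` takes the values: 0 → 1 → 2 → 3 → 4 → 5

Answer: 5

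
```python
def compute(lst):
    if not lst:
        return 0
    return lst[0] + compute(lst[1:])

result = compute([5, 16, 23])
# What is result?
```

5 + 16 + 23 + 0 = 44

Answer: 44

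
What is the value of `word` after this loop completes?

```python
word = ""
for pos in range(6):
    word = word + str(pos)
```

Concatenate digits 0 to 5
`word` takes the values: "" → "0" → "01" → "012" → "0123" → "01234" → "012345"

Answer: "012345"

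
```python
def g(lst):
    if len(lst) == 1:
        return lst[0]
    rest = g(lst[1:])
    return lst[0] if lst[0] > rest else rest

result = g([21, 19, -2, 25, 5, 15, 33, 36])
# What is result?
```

Recursive max over [21, 19, -2, 25, 5, 15, 33, 36] = 36

Answer: 36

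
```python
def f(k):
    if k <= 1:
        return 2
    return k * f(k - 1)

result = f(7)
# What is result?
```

f(7) = 7 * 6 * 5 * 4 * 3 * 2 * 2 = 10080

Answer: 10080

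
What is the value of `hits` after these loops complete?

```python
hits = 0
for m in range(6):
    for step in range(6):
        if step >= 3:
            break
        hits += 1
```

Inner breaks at 3, outer runs 6 times
`hits` takes the values: 0 → 1 → 2 → 3 → 4 → 5 → 6 → 7 → 8 → 9 → 10 → 11 → 12 → 13 → 14 → 15 → 16 → 17 → 18

Answer: 18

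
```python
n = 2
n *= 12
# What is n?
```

Trace:
`n = 2` → n = 2
`n *= 12` → n = 24
So n = 24

Answer: 24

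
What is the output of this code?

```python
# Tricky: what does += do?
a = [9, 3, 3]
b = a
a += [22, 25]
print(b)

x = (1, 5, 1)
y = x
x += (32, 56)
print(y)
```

Key concept: += behavior differs for mutable vs immutable.
Step by step:
`a = [9, 3, 3]` → a = [9, 3, 3]
`b = a` → b = [9, 3, 3] (same object as a)
`a += [22, 25]` → a = [9, 3, 3, 22, 25] (same object as b); b = [9, 3, 3, 22, 25] (same object as a)
`print(b)` → prints [9, 3, 3, 22, 25]
`x = (1, 5, 1)` → x = (1, 5, 1)
`y = x` → y = (1, 5, 1)
`x += (32, 56)` → x = (1, 5, 1, 32, 56)
`print(y)` → prints (1, 5, 1)

Answer:
[9, 3, 3, 22, 25]
(1, 5, 1)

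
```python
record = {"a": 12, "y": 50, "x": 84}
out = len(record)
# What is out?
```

Trace:
`record = {"a": 12, "y": 50, "x": 84}` → record = {'a': 12, 'y': 50, 'x': 84}
`out = len(record)` → out = 3
So out = 3

Answer: 3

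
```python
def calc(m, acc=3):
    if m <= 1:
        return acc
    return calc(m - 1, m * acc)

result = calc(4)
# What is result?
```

Accumulator trace (n, acc): (4, 3) -> (3, 12) -> (2, 36) -> (1, 72) -> return 72

Answer: 72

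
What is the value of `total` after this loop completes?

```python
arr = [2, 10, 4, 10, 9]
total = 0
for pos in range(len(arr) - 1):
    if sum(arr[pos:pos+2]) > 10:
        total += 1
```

Count windows with sum > 10
`total` takes the values: 0 → 1 → 2 → 3 → 4

Answer: 4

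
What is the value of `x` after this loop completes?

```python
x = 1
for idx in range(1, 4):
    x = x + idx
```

Start at 1, add 1 through 3
`x` takes the values: 1 → 2 → 4 → 7

Answer: 7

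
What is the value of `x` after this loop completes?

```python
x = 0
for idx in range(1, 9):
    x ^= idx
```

XOR of 1 to 8
`x` takes the values: 0 → 1 → 3 → 0 → 4 → 1 → 7 → 0 → 8

Answer: 8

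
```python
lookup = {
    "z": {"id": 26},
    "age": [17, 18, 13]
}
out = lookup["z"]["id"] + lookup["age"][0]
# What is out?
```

Trace:
`lookup = { ...` → lookup = {'z': {'id': 26}, 'age': [17, 18, 13]}
`out = lookup["z"]["id"] + lookup["age"][0]` → out = 43
So out = 43

Answer: 43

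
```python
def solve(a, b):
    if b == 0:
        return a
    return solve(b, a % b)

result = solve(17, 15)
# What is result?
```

solve(17, 15) -> solve(15, 2) -> solve(2, 1) -> solve(1, 0) -> 1

Answer: 1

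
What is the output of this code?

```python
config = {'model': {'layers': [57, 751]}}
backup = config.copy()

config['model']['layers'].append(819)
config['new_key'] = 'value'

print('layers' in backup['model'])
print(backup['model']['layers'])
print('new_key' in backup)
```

Key concept: shallow copy gotcha with nested dict.
Step by step:
`config = {'model': {'layers': [57, 751]}}` → config = {'model': {'layers': [57, 751]}}
`backup = config.copy()` → backup = {'model': {'layers': [57, 751]}}
`config['model']['layers'].append(819)` → config = {'model': {'layers': [57, 751, 819]}}; backup = {'model': {'layers': [57, 751, 819]}}
`config['new_key'] = 'value'` → config = {'model': {'layers': [57, 751, 819]}, 'new_key': 'value'}
`print('layers' in backup['model'])` → prints True
`print(backup['model']['layers'])` → prints [57, 751, 819]
`print('new_key' in backup)` → prints False

Answer:
True
[57, 751, 819]
False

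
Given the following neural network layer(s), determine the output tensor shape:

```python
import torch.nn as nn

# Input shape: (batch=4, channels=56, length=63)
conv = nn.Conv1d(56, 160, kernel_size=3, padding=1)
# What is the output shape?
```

Input: (4, 56, 63) -> Output: (4, 160, 63)

Answer: (4, 160, 63)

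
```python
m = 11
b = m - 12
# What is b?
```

Trace:
`m = 11` → m = 11
`b = m - 12` → b = -1
So b = -1

Answer: -1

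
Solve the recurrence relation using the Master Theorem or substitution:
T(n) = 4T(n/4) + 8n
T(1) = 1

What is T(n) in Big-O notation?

By Master Theorem: a=4, b=4, f(n)=8n. Since log_4(4) = 1 and f(n) = Θ(n^1), Case 2 applies. T(n) = O(n log n).

Answer: O(n log n)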